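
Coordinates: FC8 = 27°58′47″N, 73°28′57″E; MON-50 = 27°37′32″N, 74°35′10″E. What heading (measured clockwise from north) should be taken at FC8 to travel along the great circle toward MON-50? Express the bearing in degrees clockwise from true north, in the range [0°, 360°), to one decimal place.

109.7°

FC8: φ = +27.97972°, λ = +73.48250°
MON-50: φ = +27.62556°, λ = +74.58611°
Δλ = 1.1036°
y = sin Δλ · cos φ₂ = 0.017065
x = cos φ₁ sin φ₂ − sin φ₁ cos φ₂ cos Δλ = -0.006104
θ = atan2(y, x) = 109.6827° → 109.6827° (mod 360°)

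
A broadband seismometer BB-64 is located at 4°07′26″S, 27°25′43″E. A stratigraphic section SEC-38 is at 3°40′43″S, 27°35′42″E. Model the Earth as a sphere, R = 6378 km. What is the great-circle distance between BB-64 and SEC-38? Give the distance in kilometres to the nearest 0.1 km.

BB-64: φ = -4.12389°, λ = +27.42861°
SEC-38: φ = -3.67861°, λ = +27.59500°
Δφ = 0.4453°,  Δλ = 0.1664°
a = sin²(Δφ/2) + cos φ₁ cos φ₂ sin²(Δλ/2) = 0.000017
c = 2·arcsin(√a) = 0.008294 rad = 0.4752°
d = R·c = 6378 × 0.008294 = 52.9 km

52.9 km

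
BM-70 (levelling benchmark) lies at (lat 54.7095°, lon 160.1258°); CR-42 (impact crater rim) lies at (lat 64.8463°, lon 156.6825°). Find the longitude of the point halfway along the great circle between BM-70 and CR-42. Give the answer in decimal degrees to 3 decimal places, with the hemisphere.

158.666°E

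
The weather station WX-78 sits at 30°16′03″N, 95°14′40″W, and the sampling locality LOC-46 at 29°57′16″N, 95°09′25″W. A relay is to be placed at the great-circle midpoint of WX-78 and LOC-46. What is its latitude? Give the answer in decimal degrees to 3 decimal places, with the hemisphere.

WX-78: φ = +30.26750°, λ = -95.24444°
LOC-46: φ = +29.95444°, λ = -95.15694°
Bx = cos φ₂ cos Δλ = 0.866422,  By = cos φ₂ sin Δλ = 0.001323
φₘ = atan2(sin φ₁ + sin φ₂, √((cos φ₁ + Bx)² + By²)) = 30.11098°
λₘ = λ₁ + atan2(By, cos φ₁ + Bx) = -95.20063°

30.111°N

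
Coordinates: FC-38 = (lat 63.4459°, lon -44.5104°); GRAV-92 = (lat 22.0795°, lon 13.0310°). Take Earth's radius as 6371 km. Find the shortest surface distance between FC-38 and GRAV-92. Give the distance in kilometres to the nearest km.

6232 km

Δφ = -41.3664°,  Δλ = 57.5414°
a = sin²(Δφ/2) + cos φ₁ cos φ₂ sin²(Δλ/2) = 0.220716
c = 2·arcsin(√a) = 0.978137 rad = 56.0431°
d = R·c = 6371 × 0.978137 = 6231.7 km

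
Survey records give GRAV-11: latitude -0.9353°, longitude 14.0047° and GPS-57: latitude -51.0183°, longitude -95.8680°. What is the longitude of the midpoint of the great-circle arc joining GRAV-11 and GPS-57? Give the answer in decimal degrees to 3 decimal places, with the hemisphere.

Bx = cos φ₂ cos Δλ = -0.213841,  By = cos φ₂ sin Δλ = -0.591611
φₘ = atan2(sin φ₁ + sin φ₂, √((cos φ₁ + Bx)² + By²)) = -38.89482°
λₘ = λ₁ + atan2(By, cos φ₁ + Bx) = -22.96267°

22.963°W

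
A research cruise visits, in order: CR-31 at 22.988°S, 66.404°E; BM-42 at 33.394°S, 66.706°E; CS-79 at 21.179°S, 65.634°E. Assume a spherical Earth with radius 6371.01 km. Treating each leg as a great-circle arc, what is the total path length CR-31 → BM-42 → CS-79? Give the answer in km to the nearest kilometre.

2520 km

CR-31→BM-42: c = 0.181678 rad, d = 1157.47 km
BM-42→CS-79: c = 0.213835 rad, d = 1362.35 km
Total = 1157.47 + 1362.35 = 2519.82 km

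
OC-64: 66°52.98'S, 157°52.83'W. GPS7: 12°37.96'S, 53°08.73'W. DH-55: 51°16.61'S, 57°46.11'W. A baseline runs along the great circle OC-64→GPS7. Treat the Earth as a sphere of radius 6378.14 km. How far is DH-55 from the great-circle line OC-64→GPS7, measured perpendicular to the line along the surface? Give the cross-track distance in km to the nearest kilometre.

1232 km

OC-64: φ = -66.88300°, λ = -157.88050°
GPS7: φ = -12.63267°, λ = -53.14550°
DH-55: φ = -51.27683°, λ = -57.76850°
δ₁₃ = central angle OC-64→DH-55 = 0.830628 rad  (haversine)
θ₁₃ = bearing OC-64→DH-55 = 123.481°,  θ₁₂ = bearing OC-64→GPS7 = 108.411°
dₓₜ = R·arcsin(sin δ₁₃ · sin(θ₁₃ − θ₁₂)) = 6378.14·arcsin(0.73835·sin(15.070°)) = 1232.052 km
|dₓₜ| = 1232.052 km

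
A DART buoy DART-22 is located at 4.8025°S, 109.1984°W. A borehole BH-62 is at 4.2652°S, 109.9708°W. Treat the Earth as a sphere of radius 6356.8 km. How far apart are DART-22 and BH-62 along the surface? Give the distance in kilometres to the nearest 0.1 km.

Δφ = 0.5373°,  Δλ = -0.7724°
a = sin²(Δφ/2) + cos φ₁ cos φ₂ sin²(Δλ/2) = 0.000067
c = 2·arcsin(√a) = 0.016387 rad = 0.9389°
d = R·c = 6356.8 × 0.016387 = 104.2 km

104.2 km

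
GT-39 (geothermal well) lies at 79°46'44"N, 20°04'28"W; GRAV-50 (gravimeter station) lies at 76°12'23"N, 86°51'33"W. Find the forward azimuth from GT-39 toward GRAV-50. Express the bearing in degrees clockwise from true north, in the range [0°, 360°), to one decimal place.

290.0°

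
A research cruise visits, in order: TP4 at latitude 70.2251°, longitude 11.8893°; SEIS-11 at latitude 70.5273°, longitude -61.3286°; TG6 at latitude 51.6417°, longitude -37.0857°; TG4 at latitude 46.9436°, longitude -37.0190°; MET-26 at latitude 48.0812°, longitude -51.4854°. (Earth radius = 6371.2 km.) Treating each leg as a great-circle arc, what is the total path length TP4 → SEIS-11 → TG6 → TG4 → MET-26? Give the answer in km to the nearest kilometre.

6618 km

TP4→SEIS-11: c = 0.403310 rad, d = 2569.57 km
SEIS-11→TG6: c = 0.381994 rad, d = 2433.76 km
TG6→TG4: c = 0.082001 rad, d = 522.44 km
TG4→MET-26: c = 0.171431 rad, d = 1092.22 km
Total = 2569.57 + 2433.76 + 522.44 + 1092.22 = 6618.00 km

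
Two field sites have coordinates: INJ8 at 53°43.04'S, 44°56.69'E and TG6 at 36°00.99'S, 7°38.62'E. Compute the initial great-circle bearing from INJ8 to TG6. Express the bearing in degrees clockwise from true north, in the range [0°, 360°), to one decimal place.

289.2°

INJ8: φ = -53.71733°, λ = +44.94483°
TG6: φ = -36.01650°, λ = +7.64367°
Δλ = -37.3012°
y = sin Δλ · cos φ₂ = -0.490165
x = cos φ₁ sin φ₂ − sin φ₁ cos φ₂ cos Δλ = 0.170684
θ = atan2(y, x) = -70.8010° → 289.1990° (mod 360°)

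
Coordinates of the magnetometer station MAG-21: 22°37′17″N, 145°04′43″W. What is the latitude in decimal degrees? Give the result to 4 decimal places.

22.6214°N

22° + 37′/60 + 17″/3600 = 22 + 0.61667 + 0.00472 = 22.6214°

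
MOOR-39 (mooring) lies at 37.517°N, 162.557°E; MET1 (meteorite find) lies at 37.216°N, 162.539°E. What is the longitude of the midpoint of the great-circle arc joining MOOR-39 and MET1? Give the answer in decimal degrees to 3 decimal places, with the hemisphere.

Bx = cos φ₂ cos Δλ = 0.796361,  By = cos φ₂ sin Δλ = -0.000250
φₘ = atan2(sin φ₁ + sin φ₂, √((cos φ₁ + Bx)² + By²)) = 37.36650°
λₘ = λ₁ + atan2(By, cos φ₁ + Bx) = 162.54798°

162.548°E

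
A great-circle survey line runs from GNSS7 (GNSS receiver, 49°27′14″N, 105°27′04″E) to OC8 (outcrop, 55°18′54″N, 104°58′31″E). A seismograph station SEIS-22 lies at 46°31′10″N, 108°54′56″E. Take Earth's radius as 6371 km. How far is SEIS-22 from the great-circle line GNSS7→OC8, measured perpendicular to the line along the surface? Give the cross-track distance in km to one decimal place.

GNSS7: φ = +49.45389°, λ = +105.45111°
OC8: φ = +55.31500°, λ = +104.97528°
SEIS-22: φ = +46.51944°, λ = +108.91556°
δ₁₃ = central angle GNSS7→SEIS-22 = 0.065260 rad  (haversine)
θ₁₃ = bearing GNSS7→SEIS-22 = 140.385°,  θ₁₂ = bearing GNSS7→OC8 = 357.351°
dₓₜ = R·arcsin(sin δ₁₃ · sin(θ₁₃ − θ₁₂)) = 6371·arcsin(0.06521·sin(-216.965°)) = 249.904 km
|dₓₜ| = 249.904 km

249.9 km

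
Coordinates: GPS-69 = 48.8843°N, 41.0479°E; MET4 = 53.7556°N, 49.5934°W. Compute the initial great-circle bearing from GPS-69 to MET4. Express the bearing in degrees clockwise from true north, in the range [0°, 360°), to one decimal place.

Δλ = -90.6413°
y = sin Δλ · cos φ₂ = -0.591194
x = cos φ₁ sin φ₂ − sin φ₁ cos φ₂ cos Δλ = 0.535327
θ = atan2(y, x) = -47.8391° → 312.1609° (mod 360°)

312.2°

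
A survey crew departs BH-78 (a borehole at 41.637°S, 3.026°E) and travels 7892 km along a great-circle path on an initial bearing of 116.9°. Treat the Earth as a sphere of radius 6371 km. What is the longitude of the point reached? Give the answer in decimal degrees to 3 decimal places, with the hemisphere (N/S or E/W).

δ = d/R = 7892/6371 = 1.238738 rad
φ₂ = arcsin(sin φ₁ cos δ + cos φ₁ sin δ cos θ)
   = arcsin(-0.66441·0.32599 + 0.74737·0.94537·-0.45243) = -32.42906°
λ₂ = λ₁ + atan2(sin θ sin δ cos φ₁, cos δ − sin φ₁ sin φ₂) = 95.77940°

95.779°E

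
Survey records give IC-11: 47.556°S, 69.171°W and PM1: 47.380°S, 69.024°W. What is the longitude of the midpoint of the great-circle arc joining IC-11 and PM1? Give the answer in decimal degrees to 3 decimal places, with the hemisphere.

Bx = cos φ₂ cos Δλ = 0.677131,  By = cos φ₂ sin Δλ = 0.001737
φₘ = atan2(sin φ₁ + sin φ₂, √((cos φ₁ + Bx)² + By²)) = -47.46802°
λₘ = λ₁ + atan2(By, cos φ₁ + Bx) = -69.09738°

69.097°W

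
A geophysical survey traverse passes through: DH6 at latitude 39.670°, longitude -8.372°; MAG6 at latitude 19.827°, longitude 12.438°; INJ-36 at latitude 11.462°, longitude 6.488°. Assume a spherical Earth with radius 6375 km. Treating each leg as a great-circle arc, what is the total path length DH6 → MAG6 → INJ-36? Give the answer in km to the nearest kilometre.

4098 km

DH6→MAG6: c = 0.465965 rad, d = 2970.53 km
MAG6→INJ-36: c = 0.176897 rad, d = 1127.72 km
Total = 2970.53 + 1127.72 = 4098.24 km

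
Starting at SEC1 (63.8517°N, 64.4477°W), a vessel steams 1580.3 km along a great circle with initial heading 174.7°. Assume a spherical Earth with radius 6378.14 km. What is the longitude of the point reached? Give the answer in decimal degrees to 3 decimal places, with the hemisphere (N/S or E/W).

δ = d/R = 1580.3/6378.14 = 0.247768 rad
φ₂ = arcsin(sin φ₁ cos δ + cos φ₁ sin δ cos θ)
   = arcsin(0.89766·0.96946 + 0.44070·0.24524·-0.99572) = 49.69654°
λ₂ = λ₁ + atan2(sin θ sin δ cos φ₁, cos δ − sin φ₁ sin φ₂) = -62.44072°

62.441°W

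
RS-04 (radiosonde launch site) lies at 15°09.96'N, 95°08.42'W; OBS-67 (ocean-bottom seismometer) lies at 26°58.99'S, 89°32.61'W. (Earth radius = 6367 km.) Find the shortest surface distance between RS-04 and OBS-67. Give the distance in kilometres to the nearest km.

4723 km

RS-04: φ = +15.16600°, λ = -95.14033°
OBS-67: φ = -26.98317°, λ = -89.54350°
Δφ = -42.1492°,  Δλ = 5.5968°
a = sin²(Δφ/2) + cos φ₁ cos φ₂ sin²(Δλ/2) = 0.131350
c = 2·arcsin(√a) = 0.741731 rad = 42.4981°
d = R·c = 6367 × 0.741731 = 4722.6 km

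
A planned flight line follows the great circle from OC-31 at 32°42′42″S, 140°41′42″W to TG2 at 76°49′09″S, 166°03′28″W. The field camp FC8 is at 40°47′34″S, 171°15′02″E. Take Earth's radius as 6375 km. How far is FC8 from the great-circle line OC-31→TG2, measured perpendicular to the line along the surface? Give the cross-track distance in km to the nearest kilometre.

OC-31: φ = -32.71167°, λ = -140.69500°
TG2: φ = -76.81917°, λ = -166.05778°
FC8: φ = -40.79278°, λ = +171.25056°
δ₁₃ = central angle OC-31→FC8 = 0.677959 rad  (haversine)
θ₁₃ = bearing OC-31→FC8 = 243.869°,  θ₁₂ = bearing OC-31→TG2 = 187.856°
dₓₜ = R·arcsin(sin δ₁₃ · sin(θ₁₃ − θ₁₂)) = 6375·arcsin(0.62720·sin(56.013°)) = 3486.602 km
|dₓₜ| = 3486.602 km

3487 km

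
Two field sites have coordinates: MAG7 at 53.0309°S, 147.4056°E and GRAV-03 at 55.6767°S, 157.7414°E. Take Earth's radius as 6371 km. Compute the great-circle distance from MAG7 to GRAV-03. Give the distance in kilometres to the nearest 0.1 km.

730.6 km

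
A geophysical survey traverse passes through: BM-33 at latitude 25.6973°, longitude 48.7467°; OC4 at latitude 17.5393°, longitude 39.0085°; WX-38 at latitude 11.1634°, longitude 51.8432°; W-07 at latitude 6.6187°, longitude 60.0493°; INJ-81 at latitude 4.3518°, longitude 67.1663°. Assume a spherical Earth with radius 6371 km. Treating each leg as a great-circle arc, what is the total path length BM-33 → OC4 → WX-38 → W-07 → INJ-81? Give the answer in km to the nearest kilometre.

4767 km

BM-33→OC4: c = 0.212531 rad, d = 1354.04 km
OC4→WX-38: c = 0.243741 rad, d = 1552.87 km
WX-38→W-07: c = 0.162181 rad, d = 1033.25 km
W-07→INJ-81: c = 0.129814 rad, d = 827.04 km
Total = 1354.04 + 1552.87 + 1033.25 + 827.04 = 4767.20 km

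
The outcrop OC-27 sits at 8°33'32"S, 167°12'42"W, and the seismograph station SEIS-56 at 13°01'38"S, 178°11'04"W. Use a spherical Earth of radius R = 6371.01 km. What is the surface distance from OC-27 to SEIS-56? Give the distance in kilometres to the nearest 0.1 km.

OC-27: φ = -8.55889°, λ = -167.21167°
SEIS-56: φ = -13.02722°, λ = -178.18444°
Δφ = -4.4683°,  Δλ = -10.9728°
a = sin²(Δφ/2) + cos φ₁ cos φ₂ sin²(Δλ/2) = 0.010326
c = 2·arcsin(√a) = 0.203589 rad = 11.6648°
d = R·c = 6371.01 × 0.203589 = 1297.1 km

1297.1 km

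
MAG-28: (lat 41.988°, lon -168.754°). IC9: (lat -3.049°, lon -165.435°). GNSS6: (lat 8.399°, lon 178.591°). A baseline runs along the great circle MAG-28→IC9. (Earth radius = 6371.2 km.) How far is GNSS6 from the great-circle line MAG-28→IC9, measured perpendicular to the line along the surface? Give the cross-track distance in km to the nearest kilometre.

1675 km

δ₁₃ = central angle MAG-28→GNSS6 = 0.617783 rad  (haversine)
θ₁₃ = bearing MAG-28→GNSS6 = 201.973°,  θ₁₂ = bearing MAG-28→IC9 = 175.322°
dₓₜ = R·arcsin(sin δ₁₃ · sin(θ₁₃ − θ₁₂)) = 6371.2·arcsin(0.57923·sin(26.652°)) = 1674.585 km
|dₓₜ| = 1674.585 km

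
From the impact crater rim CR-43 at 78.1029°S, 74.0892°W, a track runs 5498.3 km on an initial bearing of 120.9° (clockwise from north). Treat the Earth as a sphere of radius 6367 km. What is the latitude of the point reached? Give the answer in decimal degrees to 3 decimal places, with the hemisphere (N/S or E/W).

45.746°S

δ = d/R = 5498.3/6367 = 0.863562 rad
φ₂ = arcsin(sin φ₁ cos δ + cos φ₁ sin δ cos θ)
   = arcsin(-0.97852·0.64973 + 0.20615·0.76016·-0.51354) = -45.74612°
λ₂ = λ₁ + atan2(sin θ sin δ cos φ₁, cos δ − sin φ₁ sin φ₂) = 36.73152°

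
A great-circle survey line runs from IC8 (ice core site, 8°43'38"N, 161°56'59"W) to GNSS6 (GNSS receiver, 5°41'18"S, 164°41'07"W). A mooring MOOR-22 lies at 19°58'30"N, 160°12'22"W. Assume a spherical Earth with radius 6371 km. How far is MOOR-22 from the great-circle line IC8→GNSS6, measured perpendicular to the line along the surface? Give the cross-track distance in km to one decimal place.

IC8: φ = +8.72722°, λ = -161.94972°
GNSS6: φ = -5.68833°, λ = -164.68528°
MOOR-22: φ = +19.97500°, λ = -160.20611°
δ₁₃ = central angle IC8→MOOR-22 = 0.198504 rad  (haversine)
θ₁₃ = bearing IC8→MOOR-22 = 8.338°,  θ₁₂ = bearing IC8→GNSS6 = 190.808°
dₓₜ = R·arcsin(sin δ₁₃ · sin(θ₁₃ − θ₁₂)) = 6371·arcsin(0.19720·sin(-182.470°)) = 54.137 km
|dₓₜ| = 54.137 km

54.1 km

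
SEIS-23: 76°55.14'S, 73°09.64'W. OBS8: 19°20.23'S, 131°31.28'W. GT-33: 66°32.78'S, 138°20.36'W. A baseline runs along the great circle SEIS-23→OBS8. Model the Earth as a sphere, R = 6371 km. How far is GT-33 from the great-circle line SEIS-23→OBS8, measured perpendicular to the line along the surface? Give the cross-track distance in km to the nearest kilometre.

SEIS-23: φ = -76.91900°, λ = -73.16067°
OBS8: φ = -19.33717°, λ = -131.52133°
GT-33: φ = -66.54633°, λ = -138.33933°
δ₁₃ = central angle SEIS-23→GT-33 = 0.372578 rad  (haversine)
θ₁₃ = bearing SEIS-23→GT-33 = 262.917°,  θ₁₂ = bearing SEIS-23→OBS8 = 296.879°
dₓₜ = R·arcsin(sin δ₁₃ · sin(θ₁₃ − θ₁₂)) = 6371·arcsin(0.36402·sin(-33.962°)) = -1304.686 km
|dₓₜ| = 1304.686 km

1305 km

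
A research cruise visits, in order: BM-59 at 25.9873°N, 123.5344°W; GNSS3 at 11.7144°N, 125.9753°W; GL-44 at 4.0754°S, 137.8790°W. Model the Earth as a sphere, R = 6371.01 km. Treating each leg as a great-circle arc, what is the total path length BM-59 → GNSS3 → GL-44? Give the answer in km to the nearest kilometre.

3802 km

BM-59→GNSS3: c = 0.252328 rad, d = 1607.58 km
GNSS3→GL-44: c = 0.344444 rad, d = 2194.46 km
Total = 1607.58 + 2194.46 = 3802.04 km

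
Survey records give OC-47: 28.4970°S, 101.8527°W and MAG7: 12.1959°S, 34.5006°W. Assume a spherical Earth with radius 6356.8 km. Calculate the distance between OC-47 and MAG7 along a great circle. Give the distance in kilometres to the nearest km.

Δφ = 16.3011°,  Δλ = 67.3521°
a = sin²(Δφ/2) + cos φ₁ cos φ₂ sin²(Δλ/2) = 0.284216
c = 2·arcsin(√a) = 1.124566 rad = 64.4329°
d = R·c = 6356.8 × 1.124566 = 7148.6 km

7149 km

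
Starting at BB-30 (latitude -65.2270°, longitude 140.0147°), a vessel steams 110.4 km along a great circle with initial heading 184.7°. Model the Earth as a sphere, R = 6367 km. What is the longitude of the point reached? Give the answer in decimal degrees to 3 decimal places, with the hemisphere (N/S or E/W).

139.813°E

δ = d/R = 110.4/6367 = 0.017339 rad
φ₂ = arcsin(sin φ₁ cos δ + cos φ₁ sin δ cos θ)
   = arcsin(-0.90798·0.99985 + 0.41902·0.01734·-0.99664) = -66.21700°
λ₂ = λ₁ + atan2(sin θ sin δ cos φ₁, cos δ − sin φ₁ sin φ₂) = 139.81285°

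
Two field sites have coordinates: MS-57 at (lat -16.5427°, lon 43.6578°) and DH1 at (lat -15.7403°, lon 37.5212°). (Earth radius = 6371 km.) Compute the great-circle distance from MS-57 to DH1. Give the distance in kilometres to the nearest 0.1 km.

661.5 km

Δφ = 0.8024°,  Δλ = -6.1366°
a = sin²(Δφ/2) + cos φ₁ cos φ₂ sin²(Δλ/2) = 0.002693
c = 2·arcsin(√a) = 0.103826 rad = 5.9488°
d = R·c = 6371 × 0.103826 = 661.5 km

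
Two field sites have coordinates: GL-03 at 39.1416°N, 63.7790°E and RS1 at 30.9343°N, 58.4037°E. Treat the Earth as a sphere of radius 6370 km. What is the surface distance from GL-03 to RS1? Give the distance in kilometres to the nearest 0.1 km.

1034.9 km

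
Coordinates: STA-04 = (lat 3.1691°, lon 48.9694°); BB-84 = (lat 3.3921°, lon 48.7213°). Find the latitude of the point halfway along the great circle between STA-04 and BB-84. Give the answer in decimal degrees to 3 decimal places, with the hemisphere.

Bx = cos φ₂ cos Δλ = 0.998239,  By = cos φ₂ sin Δλ = -0.004323
φₘ = atan2(sin φ₁ + sin φ₂, √((cos φ₁ + Bx)² + By²)) = 3.28061°
λₘ = λ₁ + atan2(By, cos φ₁ + Bx) = 48.84536°

3.281°N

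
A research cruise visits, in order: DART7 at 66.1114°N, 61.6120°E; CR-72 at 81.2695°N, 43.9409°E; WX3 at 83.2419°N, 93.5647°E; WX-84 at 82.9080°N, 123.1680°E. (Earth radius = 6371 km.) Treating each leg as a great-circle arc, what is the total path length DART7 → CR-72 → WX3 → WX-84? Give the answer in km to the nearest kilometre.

DART7→CR-72: c = 0.275433 rad, d = 1754.78 km
CR-72→WX3: c = 0.117399 rad, d = 747.95 km
WX3→WX-84: c = 0.061872 rad, d = 394.19 km
Total = 1754.78 + 747.95 + 394.19 = 2896.92 km

2897 km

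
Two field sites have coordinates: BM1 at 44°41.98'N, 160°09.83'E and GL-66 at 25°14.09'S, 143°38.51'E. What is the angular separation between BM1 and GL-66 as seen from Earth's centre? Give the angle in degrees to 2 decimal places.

BM1: φ = +44.69967°, λ = +160.16383°
GL-66: φ = -25.23483°, λ = +143.64183°
Δφ = -69.9345°,  Δλ = -16.5220°
a = sin²(Δφ/2) + cos φ₁ cos φ₂ sin²(Δλ/2) = 0.341727
c = 2·arcsin(√a) = 1.248710 rad = 71.5458°

71.55°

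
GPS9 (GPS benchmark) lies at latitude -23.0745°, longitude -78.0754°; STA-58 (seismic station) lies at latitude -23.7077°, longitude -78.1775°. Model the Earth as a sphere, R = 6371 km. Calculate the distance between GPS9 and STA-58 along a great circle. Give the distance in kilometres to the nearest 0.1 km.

Δφ = -0.6332°,  Δλ = -0.1021°
a = sin²(Δφ/2) + cos φ₁ cos φ₂ sin²(Δλ/2) = 0.000031
c = 2·arcsin(√a) = 0.011172 rad = 0.6401°
d = R·c = 6371 × 0.011172 = 71.2 km

71.2 km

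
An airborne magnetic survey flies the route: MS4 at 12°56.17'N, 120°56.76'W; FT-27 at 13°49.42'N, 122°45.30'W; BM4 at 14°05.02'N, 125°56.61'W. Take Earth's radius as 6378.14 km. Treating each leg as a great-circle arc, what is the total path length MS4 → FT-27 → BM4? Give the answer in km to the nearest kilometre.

MS4: φ = +12.93617°, λ = -120.94600°
FT-27: φ = +13.82367°, λ = -122.75500°
BM4: φ = +14.08367°, λ = -125.94350°
MS4→FT-27: c = 0.034400 rad, d = 219.41 km
FT-27→BM4: c = 0.054198 rad, d = 345.68 km
Total = 219.41 + 345.68 = 565.09 km

565 km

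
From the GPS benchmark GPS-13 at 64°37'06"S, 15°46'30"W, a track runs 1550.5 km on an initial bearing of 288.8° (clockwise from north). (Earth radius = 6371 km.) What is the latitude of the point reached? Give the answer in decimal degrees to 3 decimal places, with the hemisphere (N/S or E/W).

GPS-13: φ = -64.61833°, λ = -15.77500°
δ = d/R = 1550.5/6371 = 0.243368 rad
φ₂ = arcsin(sin φ₁ cos δ + cos φ₁ sin δ cos θ)
   = arcsin(-0.90347·0.97053 + 0.42865·0.24097·0.32227) = -57.51811°
λ₂ = λ₁ + atan2(sin θ sin δ cos φ₁, cos δ − sin φ₁ sin φ₂) = -40.91129°

57.518°S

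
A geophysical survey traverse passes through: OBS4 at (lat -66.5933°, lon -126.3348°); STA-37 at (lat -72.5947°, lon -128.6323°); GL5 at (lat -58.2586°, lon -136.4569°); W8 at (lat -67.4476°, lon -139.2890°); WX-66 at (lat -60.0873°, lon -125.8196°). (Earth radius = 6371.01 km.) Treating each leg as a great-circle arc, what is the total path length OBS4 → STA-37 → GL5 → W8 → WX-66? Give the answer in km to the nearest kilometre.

4384 km

OBS4→STA-37: c = 0.105654 rad, d = 673.12 km
STA-37→GL5: c = 0.256063 rad, d = 1631.38 km
GL5→W8: c = 0.161914 rad, d = 1031.56 km
W8→WX-66: c = 0.164505 rad, d = 1048.06 km
Total = 673.12 + 1631.38 + 1031.56 + 1048.06 = 4384.12 km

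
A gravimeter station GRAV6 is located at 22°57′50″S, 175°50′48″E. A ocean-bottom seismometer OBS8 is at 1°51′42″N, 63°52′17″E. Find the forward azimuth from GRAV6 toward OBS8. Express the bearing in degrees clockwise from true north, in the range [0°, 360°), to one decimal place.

262.9°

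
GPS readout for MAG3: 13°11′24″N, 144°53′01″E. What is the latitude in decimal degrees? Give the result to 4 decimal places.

13° + 11′/60 + 24″/3600 = 13 + 0.18333 + 0.00667 = 13.1900°

13.1900°N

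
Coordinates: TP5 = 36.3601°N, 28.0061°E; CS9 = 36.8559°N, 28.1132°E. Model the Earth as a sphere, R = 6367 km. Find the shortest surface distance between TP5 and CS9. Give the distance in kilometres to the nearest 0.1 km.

Δφ = 0.4958°,  Δλ = 0.1071°
a = sin²(Δφ/2) + cos φ₁ cos φ₂ sin²(Δλ/2) = 0.000019
c = 2·arcsin(√a) = 0.008782 rad = 0.5032°
d = R·c = 6367 × 0.008782 = 55.9 km

55.9 km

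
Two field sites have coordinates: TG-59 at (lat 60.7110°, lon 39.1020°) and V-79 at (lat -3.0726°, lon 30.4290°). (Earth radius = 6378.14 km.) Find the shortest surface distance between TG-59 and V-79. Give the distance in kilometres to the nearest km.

7140 km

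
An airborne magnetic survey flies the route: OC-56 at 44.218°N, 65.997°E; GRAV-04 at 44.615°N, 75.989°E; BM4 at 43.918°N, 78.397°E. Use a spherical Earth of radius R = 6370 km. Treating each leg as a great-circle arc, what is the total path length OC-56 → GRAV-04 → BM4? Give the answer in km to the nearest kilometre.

1001 km

OC-56→GRAV-04: c = 0.124678 rad, d = 794.20 km
GRAV-04→BM4: c = 0.032460 rad, d = 206.77 km
Total = 794.20 + 206.77 = 1000.97 km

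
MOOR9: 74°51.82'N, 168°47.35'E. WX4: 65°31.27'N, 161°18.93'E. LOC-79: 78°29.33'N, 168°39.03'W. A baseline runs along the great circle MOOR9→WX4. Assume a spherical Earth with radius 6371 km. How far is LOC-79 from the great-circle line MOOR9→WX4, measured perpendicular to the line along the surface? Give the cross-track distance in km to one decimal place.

MOOR9: φ = +74.86367°, λ = +168.78917°
WX4: φ = +65.52117°, λ = +161.31550°
LOC-79: φ = +78.48883°, λ = -168.65050°
δ₁₃ = central angle MOOR9→LOC-79 = 0.109494 rad  (haversine)
θ₁₃ = bearing MOOR9→LOC-79 = 44.478°,  θ₁₂ = bearing MOOR9→WX4 = 198.732°
dₓₜ = R·arcsin(sin δ₁₃ · sin(θ₁₃ − θ₁₂)) = 6371·arcsin(0.10928·sin(-154.254°)) = -302.529 km
|dₓₜ| = 302.529 km

302.5 km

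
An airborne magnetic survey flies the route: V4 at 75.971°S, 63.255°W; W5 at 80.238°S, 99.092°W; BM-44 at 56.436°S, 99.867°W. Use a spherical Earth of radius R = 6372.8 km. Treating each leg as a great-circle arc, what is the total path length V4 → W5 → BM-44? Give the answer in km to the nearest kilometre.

V4→W5: c = 0.145408 rad, d = 926.66 km
W5→BM-44: c = 0.415445 rad, d = 2647.54 km
Total = 926.66 + 2647.54 = 3574.20 km

3574 km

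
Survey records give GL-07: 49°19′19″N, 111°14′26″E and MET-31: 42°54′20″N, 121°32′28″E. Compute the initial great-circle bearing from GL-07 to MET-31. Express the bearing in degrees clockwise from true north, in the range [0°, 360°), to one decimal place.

GL-07: φ = +49.32194°, λ = +111.24056°
MET-31: φ = +42.90556°, λ = +121.54111°
Δλ = 10.3006°
y = sin Δλ · cos φ₂ = 0.130975
x = cos φ₁ sin φ₂ − sin φ₁ cos φ₂ cos Δλ = -0.102800
θ = atan2(y, x) = 128.1278° → 128.1278° (mod 360°)

128.1°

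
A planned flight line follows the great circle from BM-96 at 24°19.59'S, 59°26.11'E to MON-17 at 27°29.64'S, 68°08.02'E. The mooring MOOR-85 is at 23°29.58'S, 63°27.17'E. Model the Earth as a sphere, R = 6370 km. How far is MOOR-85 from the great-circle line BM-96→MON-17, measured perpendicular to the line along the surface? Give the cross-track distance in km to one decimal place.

BM-96: φ = -24.32650°, λ = +59.43517°
MON-17: φ = -27.49400°, λ = +68.13367°
MOOR-85: φ = -23.49300°, λ = +63.45283°
δ₁₃ = central angle BM-96→MOOR-85 = 0.065731 rad  (haversine)
θ₁₃ = bearing BM-96→MOOR-85 = 78.034°,  θ₁₂ = bearing BM-96→MON-17 = 113.903°
dₓₜ = R·arcsin(sin δ₁₃ · sin(θ₁₃ − θ₁₂)) = 6370·arcsin(0.06568·sin(-35.869°)) = -245.220 km
|dₓₜ| = 245.220 km

245.2 km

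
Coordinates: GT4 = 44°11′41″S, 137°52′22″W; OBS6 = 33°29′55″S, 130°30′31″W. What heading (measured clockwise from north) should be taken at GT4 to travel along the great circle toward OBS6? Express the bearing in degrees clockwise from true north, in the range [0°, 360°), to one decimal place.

30.6°

GT4: φ = -44.19472°, λ = -137.87278°
OBS6: φ = -33.49861°, λ = -130.50861°
Δλ = 7.3642°
y = sin Δλ · cos φ₂ = 0.106885
x = cos φ₁ sin φ₂ − sin φ₁ cos φ₂ cos Δλ = 0.180805
θ = atan2(y, x) = 30.5900° → 30.5900° (mod 360°)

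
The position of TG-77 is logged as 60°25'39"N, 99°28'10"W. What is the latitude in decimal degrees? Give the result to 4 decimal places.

60° + 25′/60 + 39″/3600 = 60 + 0.41667 + 0.01083 = 60.4275°

60.4275°N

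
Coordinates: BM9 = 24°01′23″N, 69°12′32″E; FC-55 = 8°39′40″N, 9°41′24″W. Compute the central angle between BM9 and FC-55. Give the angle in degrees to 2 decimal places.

76.40°

BM9: φ = +24.02306°, λ = +69.20889°
FC-55: φ = +8.66111°, λ = -9.69000°
Δφ = -15.3619°,  Δλ = -78.8989°
a = sin²(Δφ/2) + cos φ₁ cos φ₂ sin²(Δλ/2) = 0.382418
c = 2·arcsin(√a) = 1.333409 rad = 76.3987°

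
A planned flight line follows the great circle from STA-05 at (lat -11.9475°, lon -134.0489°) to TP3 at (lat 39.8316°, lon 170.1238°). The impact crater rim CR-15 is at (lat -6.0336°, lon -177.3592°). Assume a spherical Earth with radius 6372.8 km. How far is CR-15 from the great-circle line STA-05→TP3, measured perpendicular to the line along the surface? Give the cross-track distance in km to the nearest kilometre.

δ₁₃ = central angle STA-05→CR-15 = 0.752909 rad  (haversine)
θ₁₃ = bearing STA-05→CR-15 = 273.939°,  θ₁₂ = bearing STA-05→TP3 = 318.414°
dₓₜ = R·arcsin(sin δ₁₃ · sin(θ₁₃ − θ₁₂)) = 6372.8·arcsin(0.68376·sin(-44.475°)) = -3183.636 km
|dₓₜ| = 3183.636 km

3184 km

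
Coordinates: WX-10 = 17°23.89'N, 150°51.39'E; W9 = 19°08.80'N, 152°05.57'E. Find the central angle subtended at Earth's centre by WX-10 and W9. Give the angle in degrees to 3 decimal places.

WX-10: φ = +17.39817°, λ = +150.85650°
W9: φ = +19.14667°, λ = +152.09283°
Δφ = 1.7485°,  Δλ = 1.2363°
a = sin²(Δφ/2) + cos φ₁ cos φ₂ sin²(Δλ/2) = 0.000338
c = 2·arcsin(√a) = 0.036757 rad = 2.1060°

2.106°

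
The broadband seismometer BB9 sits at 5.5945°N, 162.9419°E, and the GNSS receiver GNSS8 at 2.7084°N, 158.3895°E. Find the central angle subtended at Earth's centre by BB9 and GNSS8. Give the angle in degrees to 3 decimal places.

Δφ = -2.8861°,  Δλ = -4.5524°
a = sin²(Δφ/2) + cos φ₁ cos φ₂ sin²(Δλ/2) = 0.002202
c = 2·arcsin(√a) = 0.093893 rad = 5.3797°

5.380°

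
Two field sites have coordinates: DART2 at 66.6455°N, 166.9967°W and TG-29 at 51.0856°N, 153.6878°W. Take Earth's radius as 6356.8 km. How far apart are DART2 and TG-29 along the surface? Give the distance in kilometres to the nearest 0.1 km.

Δφ = -15.5599°,  Δλ = 13.3089°
a = sin²(Δφ/2) + cos φ₁ cos φ₂ sin²(Δλ/2) = 0.021669
c = 2·arcsin(√a) = 0.295479 rad = 16.9297°
d = R·c = 6356.8 × 0.295479 = 1878.3 km

1878.3 km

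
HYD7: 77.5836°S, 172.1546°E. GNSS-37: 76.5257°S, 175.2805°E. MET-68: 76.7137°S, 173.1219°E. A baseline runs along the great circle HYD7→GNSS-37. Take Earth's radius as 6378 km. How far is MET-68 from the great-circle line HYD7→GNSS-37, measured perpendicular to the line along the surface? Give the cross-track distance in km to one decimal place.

δ₁₃ = central angle HYD7→MET-68 = 0.015640 rad  (haversine)
θ₁₃ = bearing HYD7→MET-68 = 14.364°,  θ₁₂ = bearing HYD7→GNSS-37 = 35.032°
dₓₜ = R·arcsin(sin δ₁₃ · sin(θ₁₃ − θ₁₂)) = 6378·arcsin(0.01564·sin(-20.669°)) = -35.206 km
|dₓₜ| = 35.206 km

35.2 km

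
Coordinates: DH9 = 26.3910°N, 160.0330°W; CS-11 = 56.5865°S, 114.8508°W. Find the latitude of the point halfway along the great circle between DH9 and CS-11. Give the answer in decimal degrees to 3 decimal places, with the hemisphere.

16.213°S

Bx = cos φ₂ cos Δλ = 0.388148,  By = cos φ₂ sin Δλ = 0.390624
φₘ = atan2(sin φ₁ + sin φ₂, √((cos φ₁ + Bx)² + By²)) = -16.21284°
λₘ = λ₁ + atan2(By, cos φ₁ + Bx) = -143.11108°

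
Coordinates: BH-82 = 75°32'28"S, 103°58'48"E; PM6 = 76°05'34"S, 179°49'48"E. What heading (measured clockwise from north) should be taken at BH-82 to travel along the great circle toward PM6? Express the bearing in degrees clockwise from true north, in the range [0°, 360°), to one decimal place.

128.5°

BH-82: φ = -75.54111°, λ = +103.98000°
PM6: φ = -76.09278°, λ = +179.83000°
Δλ = 75.8500°
y = sin Δλ · cos φ₂ = 0.233058
x = cos φ₁ sin φ₂ − sin φ₁ cos φ₂ cos Δλ = -0.185471
θ = atan2(y, x) = 128.5132° → 128.5132° (mod 360°)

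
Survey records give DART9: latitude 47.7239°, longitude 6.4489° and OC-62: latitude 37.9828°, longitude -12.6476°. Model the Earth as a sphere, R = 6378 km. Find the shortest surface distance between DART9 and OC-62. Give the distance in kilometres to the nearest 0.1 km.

1890.2 km

Δφ = -9.7411°,  Δλ = -19.0965°
a = sin²(Δφ/2) + cos φ₁ cos φ₂ sin²(Δλ/2) = 0.021798
c = 2·arcsin(√a) = 0.296368 rad = 16.9806°
d = R·c = 6378 × 0.296368 = 1890.2 km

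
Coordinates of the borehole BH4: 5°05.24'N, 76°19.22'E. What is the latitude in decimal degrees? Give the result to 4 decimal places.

5° + 5.24′/60 = 5 + 0.08733 = 5.0873°

5.0873°N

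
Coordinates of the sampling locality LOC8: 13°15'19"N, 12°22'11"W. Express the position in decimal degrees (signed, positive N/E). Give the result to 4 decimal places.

+13.2553°, -12.3697°

lat: 13.2553° N → +13.2553°
lon: 12.3697° W → -12.3697°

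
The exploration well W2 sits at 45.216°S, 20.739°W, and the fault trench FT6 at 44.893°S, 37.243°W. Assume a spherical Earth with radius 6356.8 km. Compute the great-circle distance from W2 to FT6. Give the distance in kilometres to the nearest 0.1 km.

1291.8 km

Δφ = 0.3230°,  Δλ = -16.5040°
a = sin²(Δφ/2) + cos φ₁ cos φ₂ sin²(Δλ/2) = 0.010288
c = 2·arcsin(√a) = 0.203211 rad = 11.6431°
d = R·c = 6356.8 × 0.203211 = 1291.8 km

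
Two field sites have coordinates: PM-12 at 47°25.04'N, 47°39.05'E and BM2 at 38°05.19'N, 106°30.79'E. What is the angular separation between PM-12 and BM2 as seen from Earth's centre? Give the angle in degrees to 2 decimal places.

PM-12: φ = +47.41733°, λ = +47.65083°
BM2: φ = +38.08650°, λ = +106.51317°
Δφ = -9.3308°,  Δλ = 58.8623°
a = sin²(Δφ/2) + cos φ₁ cos φ₂ sin²(Δλ/2) = 0.135208
c = 2·arcsin(√a) = 0.753084 rad = 43.1485°

43.15°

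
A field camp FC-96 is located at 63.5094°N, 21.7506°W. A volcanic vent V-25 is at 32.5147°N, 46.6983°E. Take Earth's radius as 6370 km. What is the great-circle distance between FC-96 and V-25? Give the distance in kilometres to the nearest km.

5752 km

Δφ = -30.9947°,  Δλ = 68.4489°
a = sin²(Δφ/2) + cos φ₁ cos φ₂ sin²(Δλ/2) = 0.190377
c = 2·arcsin(√a) = 0.903014 rad = 51.7389°
d = R·c = 6370 × 0.903014 = 5752.2 km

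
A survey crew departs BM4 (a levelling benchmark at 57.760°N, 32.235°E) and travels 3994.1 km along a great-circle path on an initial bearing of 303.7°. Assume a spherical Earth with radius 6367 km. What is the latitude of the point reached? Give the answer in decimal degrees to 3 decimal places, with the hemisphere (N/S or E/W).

59.151°N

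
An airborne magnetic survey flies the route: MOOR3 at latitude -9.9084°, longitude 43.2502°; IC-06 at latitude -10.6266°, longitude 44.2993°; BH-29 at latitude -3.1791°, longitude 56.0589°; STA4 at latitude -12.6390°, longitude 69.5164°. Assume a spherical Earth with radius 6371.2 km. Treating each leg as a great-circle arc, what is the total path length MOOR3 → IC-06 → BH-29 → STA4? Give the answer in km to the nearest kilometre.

3495 km

MOOR3→IC-06: c = 0.021948 rad, d = 139.84 km
IC-06→BH-29: c = 0.241555 rad, d = 1539.00 km
BH-29→STA4: c = 0.285041 rad, d = 1816.05 km
Total = 139.84 + 1539.00 + 1816.05 = 3494.89 km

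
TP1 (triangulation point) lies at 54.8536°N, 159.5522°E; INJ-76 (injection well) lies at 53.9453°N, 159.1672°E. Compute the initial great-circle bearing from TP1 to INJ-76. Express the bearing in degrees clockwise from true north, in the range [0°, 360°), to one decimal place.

194.0°

Δλ = -0.3850°
y = sin Δλ · cos φ₂ = -0.003955
x = cos φ₁ sin φ₂ − sin φ₁ cos φ₂ cos Δλ = -0.015841
θ = atan2(y, x) = -165.9826° → 194.0174° (mod 360°)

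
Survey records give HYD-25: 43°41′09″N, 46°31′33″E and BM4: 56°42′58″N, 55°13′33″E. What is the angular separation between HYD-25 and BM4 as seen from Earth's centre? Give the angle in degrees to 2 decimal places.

HYD-25: φ = +43.68583°, λ = +46.52583°
BM4: φ = +56.71611°, λ = +55.22583°
Δφ = 13.0303°,  Δλ = 8.7000°
a = sin²(Δφ/2) + cos φ₁ cos φ₂ sin²(Δλ/2) = 0.015158
c = 2·arcsin(√a) = 0.246858 rad = 14.1439°

14.14°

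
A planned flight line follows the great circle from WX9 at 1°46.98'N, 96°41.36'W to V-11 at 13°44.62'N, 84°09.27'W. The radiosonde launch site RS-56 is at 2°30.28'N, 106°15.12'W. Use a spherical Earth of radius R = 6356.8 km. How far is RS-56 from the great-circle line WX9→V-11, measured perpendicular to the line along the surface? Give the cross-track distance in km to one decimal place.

802.0 km

WX9: φ = +1.78300°, λ = -96.68933°
V-11: φ = +13.74367°, λ = -84.15450°
RS-56: φ = +2.50467°, λ = -106.25200°
δ₁₃ = central angle WX9→RS-56 = 0.167257 rad  (haversine)
θ₁₃ = bearing WX9→RS-56 = 274.488°,  θ₁₂ = bearing WX9→V-11 = 45.391°
dₓₜ = R·arcsin(sin δ₁₃ · sin(θ₁₃ − θ₁₂)) = 6356.8·arcsin(0.16648·sin(229.097°)) = -801.984 km
|dₓₜ| = 801.984 km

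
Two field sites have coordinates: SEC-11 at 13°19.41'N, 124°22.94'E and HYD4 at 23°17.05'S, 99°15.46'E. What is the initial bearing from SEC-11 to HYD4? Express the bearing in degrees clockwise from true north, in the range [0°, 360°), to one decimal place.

214.1°

SEC-11: φ = +13.32350°, λ = +124.38233°
HYD4: φ = -23.28417°, λ = +99.25767°
Δλ = -25.1247°
y = sin Δλ · cos φ₂ = -0.390009
x = cos φ₁ sin φ₂ − sin φ₁ cos φ₂ cos Δλ = -0.576304
θ = atan2(y, x) = -145.9122° → 214.0878° (mod 360°)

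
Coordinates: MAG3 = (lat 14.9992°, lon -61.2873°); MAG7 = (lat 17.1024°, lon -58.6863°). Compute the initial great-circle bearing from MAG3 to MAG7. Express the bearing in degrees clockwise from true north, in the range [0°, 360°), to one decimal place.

49.6°

Δλ = 2.6010°
y = sin Δλ · cos φ₂ = 0.043374
x = cos φ₁ sin φ₂ − sin φ₁ cos φ₂ cos Δλ = 0.036954
θ = atan2(y, x) = 49.5690° → 49.5690° (mod 360°)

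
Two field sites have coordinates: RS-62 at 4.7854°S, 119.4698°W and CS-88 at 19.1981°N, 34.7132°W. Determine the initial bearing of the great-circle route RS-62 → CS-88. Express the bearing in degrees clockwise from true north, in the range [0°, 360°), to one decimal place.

Δλ = 84.7566°
y = sin Δλ · cos φ₂ = 0.940435
x = cos φ₁ sin φ₂ − sin φ₁ cos φ₂ cos Δλ = 0.334889
θ = atan2(y, x) = 70.3992° → 70.3992° (mod 360°)

70.4°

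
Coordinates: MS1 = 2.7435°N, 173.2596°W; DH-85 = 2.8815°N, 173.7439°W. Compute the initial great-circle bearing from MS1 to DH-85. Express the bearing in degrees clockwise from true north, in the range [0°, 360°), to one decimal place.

285.9°

Δλ = -0.4843°
y = sin Δλ · cos φ₂ = -0.008442
x = cos φ₁ sin φ₂ − sin φ₁ cos φ₂ cos Δλ = 0.002410
θ = atan2(y, x) = -74.0652° → 285.9348° (mod 360°)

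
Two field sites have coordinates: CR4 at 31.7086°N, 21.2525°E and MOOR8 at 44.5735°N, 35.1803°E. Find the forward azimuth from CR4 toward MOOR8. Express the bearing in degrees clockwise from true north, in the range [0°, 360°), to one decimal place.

36.3°

Δλ = 13.9278°
y = sin Δλ · cos φ₂ = 0.171462
x = cos φ₁ sin φ₂ − sin φ₁ cos φ₂ cos Δλ = 0.233661
θ = atan2(y, x) = 36.2715° → 36.2715° (mod 360°)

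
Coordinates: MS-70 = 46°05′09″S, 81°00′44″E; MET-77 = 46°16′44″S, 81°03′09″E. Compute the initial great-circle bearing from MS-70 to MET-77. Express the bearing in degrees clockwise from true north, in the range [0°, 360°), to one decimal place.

MS-70: φ = -46.08583°, λ = +81.01222°
MET-77: φ = -46.27889°, λ = +81.05250°
Δλ = 0.0403°
y = sin Δλ · cos φ₂ = 0.000486
x = cos φ₁ sin φ₂ − sin φ₁ cos φ₂ cos Δλ = -0.003370
θ = atan2(y, x) = 171.7950° → 171.7950° (mod 360°)

171.8°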